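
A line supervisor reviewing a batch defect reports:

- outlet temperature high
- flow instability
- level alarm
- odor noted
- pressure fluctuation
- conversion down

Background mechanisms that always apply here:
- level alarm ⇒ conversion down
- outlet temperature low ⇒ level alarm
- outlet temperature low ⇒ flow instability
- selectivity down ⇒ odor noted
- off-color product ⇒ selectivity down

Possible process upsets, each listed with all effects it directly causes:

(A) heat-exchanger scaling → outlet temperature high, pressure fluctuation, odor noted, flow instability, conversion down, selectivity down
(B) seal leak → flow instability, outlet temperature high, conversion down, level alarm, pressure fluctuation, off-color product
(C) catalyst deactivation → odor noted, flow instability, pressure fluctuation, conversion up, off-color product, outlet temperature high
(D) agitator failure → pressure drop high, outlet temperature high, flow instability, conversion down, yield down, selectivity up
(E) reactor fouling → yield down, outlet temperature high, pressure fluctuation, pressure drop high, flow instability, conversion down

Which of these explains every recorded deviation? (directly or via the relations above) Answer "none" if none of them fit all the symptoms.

For each candidate, compare predicted effects to what was observed:
(A) heat-exchanger scaling — does not account for level alarm
(B) seal leak — outlet temperature high match; flow instability match; level alarm match; odor noted match (via off-color product → selectivity down → odor noted); pressure fluctuation match; conversion down match
(C) catalyst deactivation — fails on level alarm, conversion down (predicts conversion up, not conversion down)
(D) agitator failure — outlet temperature high match; flow instability match; level alarm miss; odor noted miss; pressure fluctuation miss; conversion down match
(E) reactor fouling — outlet temperature high match; flow instability match; level alarm miss; odor noted miss; pressure fluctuation match; conversion down match
Only (B) is consistent with every observation.

B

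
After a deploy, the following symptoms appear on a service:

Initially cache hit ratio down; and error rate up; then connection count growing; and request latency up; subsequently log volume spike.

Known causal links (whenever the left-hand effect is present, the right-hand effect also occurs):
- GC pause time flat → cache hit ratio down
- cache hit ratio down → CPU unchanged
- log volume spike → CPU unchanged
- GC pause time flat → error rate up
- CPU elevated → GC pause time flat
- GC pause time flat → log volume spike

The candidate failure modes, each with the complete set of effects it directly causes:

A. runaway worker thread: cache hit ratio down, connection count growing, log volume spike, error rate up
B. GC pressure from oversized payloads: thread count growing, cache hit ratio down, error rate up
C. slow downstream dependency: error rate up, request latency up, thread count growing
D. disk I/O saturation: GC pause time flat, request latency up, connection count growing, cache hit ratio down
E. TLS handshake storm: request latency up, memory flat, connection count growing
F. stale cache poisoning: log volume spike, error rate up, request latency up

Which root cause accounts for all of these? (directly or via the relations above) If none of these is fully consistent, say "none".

D

Testing each hypothesis:
(A) runaway worker thread — does not account for request latency up
(B) GC pressure from oversized payloads — does not account for connection count growing, request latency up, log volume spike
(C) slow downstream dependency — does not account for cache hit ratio down, connection count growing, log volume spike
(D) disk I/O saturation — accounts for every observation (error rate up by GC pause time flat → error rate up)
(E) TLS handshake storm — does not account for cache hit ratio down, error rate up, log volume spike
(F) stale cache poisoning — cache hit ratio down ✗; error rate up ✓; connection count growing ✗; request latency up ✓; log volume spike ✓
(D) is the only candidate with no mismatches.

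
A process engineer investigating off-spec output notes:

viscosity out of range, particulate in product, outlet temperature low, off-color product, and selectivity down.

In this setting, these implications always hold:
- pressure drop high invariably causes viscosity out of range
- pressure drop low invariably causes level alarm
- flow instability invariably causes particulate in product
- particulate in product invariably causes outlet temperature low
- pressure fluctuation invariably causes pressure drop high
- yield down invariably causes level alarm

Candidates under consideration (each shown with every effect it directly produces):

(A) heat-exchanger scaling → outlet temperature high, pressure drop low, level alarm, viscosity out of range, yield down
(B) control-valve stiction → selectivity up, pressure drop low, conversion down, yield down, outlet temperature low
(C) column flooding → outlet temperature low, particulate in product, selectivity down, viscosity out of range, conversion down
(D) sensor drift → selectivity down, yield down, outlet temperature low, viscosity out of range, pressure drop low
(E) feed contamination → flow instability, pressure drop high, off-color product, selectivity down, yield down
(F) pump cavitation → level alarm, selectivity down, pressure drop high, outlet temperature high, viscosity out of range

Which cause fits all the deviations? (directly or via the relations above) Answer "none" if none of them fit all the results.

E

Checking each candidate against the observations:
(A) heat-exchanger scaling — viscosity out of range +; particulate in product -; outlet temperature low -; off-color product -; selectivity down -
(B) control-valve stiction — fails on viscosity out of range, particulate in product, off-color product, selectivity down (predicts selectivity up, not selectivity down)
(C) column flooding — does not account for off-color product
(D) sensor drift — viscosity out of range +; particulate in product -; outlet temperature low +; off-color product -; selectivity down +
(E) feed contamination — viscosity out of range + (through pressure drop high → viscosity out of range); particulate in product + (through flow instability → particulate in product); outlet temperature low + (through flow instability → particulate in product → outlet temperature low); off-color product +; selectivity down +
(F) pump cavitation — viscosity out of range +; particulate in product -; outlet temperature low -; off-color product -; selectivity down +
(E) alone accounts for all the evidence.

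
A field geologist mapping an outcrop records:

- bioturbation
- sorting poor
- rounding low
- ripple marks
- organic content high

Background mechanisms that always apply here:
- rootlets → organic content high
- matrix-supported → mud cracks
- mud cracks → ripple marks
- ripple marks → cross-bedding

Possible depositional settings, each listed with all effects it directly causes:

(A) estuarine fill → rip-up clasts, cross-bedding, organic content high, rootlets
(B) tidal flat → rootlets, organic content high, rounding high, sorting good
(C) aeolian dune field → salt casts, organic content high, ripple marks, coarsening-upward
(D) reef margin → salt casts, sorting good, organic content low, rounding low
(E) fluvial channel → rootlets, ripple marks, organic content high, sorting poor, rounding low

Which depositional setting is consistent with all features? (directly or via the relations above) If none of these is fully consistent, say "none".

none

Testing each hypothesis:
(A) estuarine fill — bioturbation NO; sorting poor NO; rounding low NO; ripple marks NO; organic content high yes
(B) tidal flat — fails on bioturbation, sorting poor, rounding low, ripple marks (predicts sorting good, not sorting poor; predicts rounding high, not rounding low)
(C) aeolian dune field — bioturbation NO; sorting poor NO; rounding low NO; ripple marks yes; organic content high yes
(D) reef margin — fails on bioturbation, sorting poor, ripple marks, organic content high (predicts sorting good, not sorting poor; predicts organic content low, not organic content high)
(E) fluvial channel — does not account for bioturbation
None of the listed candidates fits everything.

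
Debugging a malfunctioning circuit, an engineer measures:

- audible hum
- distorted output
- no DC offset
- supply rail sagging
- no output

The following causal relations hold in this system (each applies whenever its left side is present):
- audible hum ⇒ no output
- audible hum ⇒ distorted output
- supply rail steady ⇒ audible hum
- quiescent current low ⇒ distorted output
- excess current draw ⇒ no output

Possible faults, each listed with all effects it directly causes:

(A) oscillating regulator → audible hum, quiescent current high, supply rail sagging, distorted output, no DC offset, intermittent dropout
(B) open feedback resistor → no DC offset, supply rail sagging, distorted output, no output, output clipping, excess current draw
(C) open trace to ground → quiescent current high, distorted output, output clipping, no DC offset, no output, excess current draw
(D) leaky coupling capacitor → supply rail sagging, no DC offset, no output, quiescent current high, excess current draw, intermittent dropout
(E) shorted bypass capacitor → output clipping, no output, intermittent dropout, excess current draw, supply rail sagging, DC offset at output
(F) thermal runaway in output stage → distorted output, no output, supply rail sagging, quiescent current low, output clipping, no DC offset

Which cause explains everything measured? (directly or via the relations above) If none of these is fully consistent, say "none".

Per-candidate check:
(A) oscillating regulator — audible hum match; distorted output match; no DC offset match; supply rail sagging match; no output match (via audible hum → no output)
(B) open feedback resistor — does not account for audible hum
(C) open trace to ground — does not account for audible hum, supply rail sagging
(D) leaky coupling capacitor — audible hum miss; distorted output miss; no DC offset match; supply rail sagging match; no output match
(E) shorted bypass capacitor — fails on audible hum, distorted output, no DC offset (predicts DC offset at output, not no DC offset)
(F) thermal runaway in output stage — does not account for audible hum
Only (A) is consistent with every observation.

A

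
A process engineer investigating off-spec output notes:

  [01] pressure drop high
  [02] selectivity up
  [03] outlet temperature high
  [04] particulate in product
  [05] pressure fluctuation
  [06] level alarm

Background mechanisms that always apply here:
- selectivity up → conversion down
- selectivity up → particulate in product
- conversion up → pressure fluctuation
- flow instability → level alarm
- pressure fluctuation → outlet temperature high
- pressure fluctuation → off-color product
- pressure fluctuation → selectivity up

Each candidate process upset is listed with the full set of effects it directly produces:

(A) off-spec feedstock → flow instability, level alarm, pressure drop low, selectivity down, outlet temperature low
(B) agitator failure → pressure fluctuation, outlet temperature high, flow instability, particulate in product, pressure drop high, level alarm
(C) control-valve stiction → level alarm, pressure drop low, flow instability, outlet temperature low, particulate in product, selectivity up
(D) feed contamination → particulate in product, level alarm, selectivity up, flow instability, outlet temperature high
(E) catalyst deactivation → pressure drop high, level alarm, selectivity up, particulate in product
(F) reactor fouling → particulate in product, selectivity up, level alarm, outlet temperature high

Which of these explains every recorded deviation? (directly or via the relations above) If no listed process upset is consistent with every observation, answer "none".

For each candidate, compare predicted effects to what was observed:
(A) off-spec feedstock — fails on pressure drop high, selectivity up, outlet temperature high, particulate in product, pressure fluctuation (predicts pressure drop low, not pressure drop high; predicts selectivity down, not selectivity up; predicts outlet temperature low, not outlet temperature high)
(B) agitator failure — accounts for every observation (selectivity up through pressure fluctuation → selectivity up)
(C) control-valve stiction — pressure drop high -; selectivity up +; outlet temperature high -; particulate in product +; pressure fluctuation -; level alarm +
(D) feed contamination — pressure drop high -; selectivity up +; outlet temperature high +; particulate in product +; pressure fluctuation -; level alarm +
(E) catalyst deactivation — does not account for outlet temperature high, pressure fluctuation
(F) reactor fouling — does not account for pressure drop high, pressure fluctuation
Only (B) is consistent with every observation.

B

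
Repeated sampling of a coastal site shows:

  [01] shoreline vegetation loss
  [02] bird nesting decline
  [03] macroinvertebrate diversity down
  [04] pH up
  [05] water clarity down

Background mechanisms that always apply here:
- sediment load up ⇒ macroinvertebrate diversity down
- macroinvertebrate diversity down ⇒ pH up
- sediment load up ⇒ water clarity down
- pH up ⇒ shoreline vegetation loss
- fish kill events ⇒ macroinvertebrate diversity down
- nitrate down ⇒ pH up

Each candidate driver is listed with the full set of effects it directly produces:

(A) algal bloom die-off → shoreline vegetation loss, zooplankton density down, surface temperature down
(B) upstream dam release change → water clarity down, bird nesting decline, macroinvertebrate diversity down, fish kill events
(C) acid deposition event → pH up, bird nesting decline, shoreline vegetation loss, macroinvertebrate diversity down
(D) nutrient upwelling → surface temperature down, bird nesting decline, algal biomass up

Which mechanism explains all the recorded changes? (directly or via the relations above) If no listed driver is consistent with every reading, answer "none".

B

For each candidate, compare predicted effects to what was observed:
(A) algal bloom die-off — shoreline vegetation loss ✓; bird nesting decline ✗; macroinvertebrate diversity down ✗; pH up ✗; water clarity down ✗
(B) upstream dam release change — accounts for every observation (shoreline vegetation loss through macroinvertebrate diversity down → pH up → shoreline vegetation loss)
(C) acid deposition event — does not account for water clarity down
(D) nutrient upwelling — does not account for shoreline vegetation loss, macroinvertebrate diversity down, pH up, water clarity down
Only (B) is consistent with every observation.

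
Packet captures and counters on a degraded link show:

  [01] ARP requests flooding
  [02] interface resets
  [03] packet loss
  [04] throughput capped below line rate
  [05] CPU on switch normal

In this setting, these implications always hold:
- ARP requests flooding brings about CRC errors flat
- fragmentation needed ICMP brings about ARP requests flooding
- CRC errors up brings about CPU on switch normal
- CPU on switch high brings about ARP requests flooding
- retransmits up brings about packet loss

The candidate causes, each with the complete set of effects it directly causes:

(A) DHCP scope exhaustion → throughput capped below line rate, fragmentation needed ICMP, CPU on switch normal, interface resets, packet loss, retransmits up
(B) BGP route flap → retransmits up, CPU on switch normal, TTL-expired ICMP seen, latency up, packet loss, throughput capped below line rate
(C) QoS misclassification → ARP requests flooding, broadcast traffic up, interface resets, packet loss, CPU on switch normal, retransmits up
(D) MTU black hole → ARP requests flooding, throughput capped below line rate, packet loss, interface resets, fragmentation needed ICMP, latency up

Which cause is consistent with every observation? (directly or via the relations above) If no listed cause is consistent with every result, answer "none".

Checking each candidate against the observations:
(A) DHCP scope exhaustion — ARP requests flooding ✓ (via fragmentation needed ICMP → ARP requests flooding); interface resets ✓; packet loss ✓; throughput capped below line rate ✓; CPU on switch normal ✓
(B) BGP route flap — does not account for ARP requests flooding, interface resets
(C) QoS misclassification — ARP requests flooding ✓; interface resets ✓; packet loss ✓; throughput capped below line rate ✗; CPU on switch normal ✓
(D) MTU black hole — ARP requests flooding ✓; interface resets ✓; packet loss ✓; throughput capped below line rate ✓; CPU on switch normal ✗
Only (A) is consistent with every observation.

A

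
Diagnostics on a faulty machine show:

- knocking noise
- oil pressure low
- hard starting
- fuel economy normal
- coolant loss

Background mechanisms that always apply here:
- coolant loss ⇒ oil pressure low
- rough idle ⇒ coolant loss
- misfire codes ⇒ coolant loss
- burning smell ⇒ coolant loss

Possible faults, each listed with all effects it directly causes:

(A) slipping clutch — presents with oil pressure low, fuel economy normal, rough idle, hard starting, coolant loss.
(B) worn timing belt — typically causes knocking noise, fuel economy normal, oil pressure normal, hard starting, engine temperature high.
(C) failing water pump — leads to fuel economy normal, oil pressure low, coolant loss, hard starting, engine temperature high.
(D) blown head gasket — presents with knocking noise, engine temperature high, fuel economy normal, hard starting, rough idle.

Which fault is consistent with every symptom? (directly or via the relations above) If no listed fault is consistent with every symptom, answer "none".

Checking each candidate against the observations:
(A) slipping clutch — knocking noise -; oil pressure low +; hard starting +; fuel economy normal +; coolant loss +
(B) worn timing belt — knocking noise +; oil pressure low -; hard starting +; fuel economy normal +; coolant loss -
(C) failing water pump — does not account for knocking noise
(D) blown head gasket — accounts for every observation (oil pressure low via rough idle → coolant loss → oil pressure low)
(D) alone accounts for all the evidence.

D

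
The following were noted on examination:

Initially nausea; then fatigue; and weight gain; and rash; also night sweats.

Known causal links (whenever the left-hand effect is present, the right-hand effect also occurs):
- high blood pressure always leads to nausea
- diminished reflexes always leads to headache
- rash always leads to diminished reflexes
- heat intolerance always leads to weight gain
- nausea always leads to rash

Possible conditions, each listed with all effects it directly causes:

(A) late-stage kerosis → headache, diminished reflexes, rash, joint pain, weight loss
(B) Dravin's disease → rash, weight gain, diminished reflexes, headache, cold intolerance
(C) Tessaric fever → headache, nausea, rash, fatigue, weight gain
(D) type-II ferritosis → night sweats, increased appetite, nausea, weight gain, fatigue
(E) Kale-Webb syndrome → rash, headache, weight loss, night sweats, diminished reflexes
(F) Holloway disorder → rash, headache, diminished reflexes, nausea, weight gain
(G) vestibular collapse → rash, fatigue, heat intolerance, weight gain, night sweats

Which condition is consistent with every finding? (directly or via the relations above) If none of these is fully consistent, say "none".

D

Testing each hypothesis:
(A) late-stage kerosis — nausea NO; fatigue NO; weight gain NO; rash yes; night sweats NO
(B) Dravin's disease — nausea NO; fatigue NO; weight gain yes; rash yes; night sweats NO
(C) Tessaric fever — nausea yes; fatigue yes; weight gain yes; rash yes; night sweats NO
(D) type-II ferritosis — nausea yes; fatigue yes; weight gain yes; rash yes (through nausea → rash); night sweats yes
(E) Kale-Webb syndrome — fails on nausea, fatigue, weight gain (predicts weight loss, not weight gain)
(F) Holloway disorder — nausea yes; fatigue NO; weight gain yes; rash yes; night sweats NO
(G) vestibular collapse — nausea NO; fatigue yes; weight gain yes; rash yes; night sweats yes
(D) alone accounts for all the evidence.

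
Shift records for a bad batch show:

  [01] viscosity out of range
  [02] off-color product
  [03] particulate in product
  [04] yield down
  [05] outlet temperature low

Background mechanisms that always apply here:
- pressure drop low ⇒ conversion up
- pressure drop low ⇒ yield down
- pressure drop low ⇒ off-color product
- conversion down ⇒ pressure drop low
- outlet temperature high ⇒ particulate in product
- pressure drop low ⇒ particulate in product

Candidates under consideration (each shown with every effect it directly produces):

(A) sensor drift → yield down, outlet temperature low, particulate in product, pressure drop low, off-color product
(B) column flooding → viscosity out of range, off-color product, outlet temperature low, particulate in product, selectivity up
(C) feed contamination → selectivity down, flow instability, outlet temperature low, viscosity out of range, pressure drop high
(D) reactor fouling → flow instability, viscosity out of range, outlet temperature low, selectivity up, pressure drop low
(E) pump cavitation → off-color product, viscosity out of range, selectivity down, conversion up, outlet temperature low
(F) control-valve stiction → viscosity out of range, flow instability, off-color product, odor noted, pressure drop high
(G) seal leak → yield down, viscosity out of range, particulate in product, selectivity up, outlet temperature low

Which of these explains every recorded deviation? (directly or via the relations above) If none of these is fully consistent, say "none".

Per-candidate check:
(A) sensor drift — viscosity out of range miss; off-color product match; particulate in product match; yield down match; outlet temperature low match
(B) column flooding — does not account for yield down
(C) feed contamination — viscosity out of range match; off-color product miss; particulate in product miss; yield down miss; outlet temperature low match
(D) reactor fouling — accounts for every observation (off-color product through pressure drop low → off-color product)
(E) pump cavitation — does not account for particulate in product, yield down
(F) control-valve stiction — does not account for particulate in product, yield down, outlet temperature low
(G) seal leak — does not account for off-color product
(D) alone accounts for all the evidence.

D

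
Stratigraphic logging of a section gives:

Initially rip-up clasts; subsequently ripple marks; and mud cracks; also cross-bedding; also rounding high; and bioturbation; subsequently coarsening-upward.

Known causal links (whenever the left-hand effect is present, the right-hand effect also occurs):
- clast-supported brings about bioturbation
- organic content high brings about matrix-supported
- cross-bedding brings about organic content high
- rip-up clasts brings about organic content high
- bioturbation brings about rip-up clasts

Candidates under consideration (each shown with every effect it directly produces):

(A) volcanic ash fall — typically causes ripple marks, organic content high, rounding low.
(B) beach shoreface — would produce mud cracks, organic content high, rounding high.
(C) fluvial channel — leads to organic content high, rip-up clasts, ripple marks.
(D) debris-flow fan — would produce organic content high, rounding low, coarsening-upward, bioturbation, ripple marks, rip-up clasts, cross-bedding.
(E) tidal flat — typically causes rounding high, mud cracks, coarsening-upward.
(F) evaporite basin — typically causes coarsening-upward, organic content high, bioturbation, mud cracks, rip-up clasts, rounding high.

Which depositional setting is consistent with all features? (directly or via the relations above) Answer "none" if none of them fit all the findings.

none

Checking each candidate against the observations:
(A) volcanic ash fall — rip-up clasts ✗; ripple marks ✓; mud cracks ✗; cross-bedding ✗; rounding high ✗; bioturbation ✗; coarsening-upward ✗
(B) beach shoreface — rip-up clasts ✗; ripple marks ✗; mud cracks ✓; cross-bedding ✗; rounding high ✓; bioturbation ✗; coarsening-upward ✗
(C) fluvial channel — rip-up clasts ✓; ripple marks ✓; mud cracks ✗; cross-bedding ✗; rounding high ✗; bioturbation ✗; coarsening-upward ✗
(D) debris-flow fan — rip-up clasts ✓; ripple marks ✓; mud cracks ✗; cross-bedding ✓; rounding high ✗; bioturbation ✓; coarsening-upward ✓
(E) tidal flat — rip-up clasts ✗; ripple marks ✗; mud cracks ✓; cross-bedding ✗; rounding high ✓; bioturbation ✗; coarsening-upward ✓
(F) evaporite basin — rip-up clasts ✓; ripple marks ✗; mud cracks ✓; cross-bedding ✗; rounding high ✓; bioturbation ✓; coarsening-upward ✓
No candidate is consistent with all observations.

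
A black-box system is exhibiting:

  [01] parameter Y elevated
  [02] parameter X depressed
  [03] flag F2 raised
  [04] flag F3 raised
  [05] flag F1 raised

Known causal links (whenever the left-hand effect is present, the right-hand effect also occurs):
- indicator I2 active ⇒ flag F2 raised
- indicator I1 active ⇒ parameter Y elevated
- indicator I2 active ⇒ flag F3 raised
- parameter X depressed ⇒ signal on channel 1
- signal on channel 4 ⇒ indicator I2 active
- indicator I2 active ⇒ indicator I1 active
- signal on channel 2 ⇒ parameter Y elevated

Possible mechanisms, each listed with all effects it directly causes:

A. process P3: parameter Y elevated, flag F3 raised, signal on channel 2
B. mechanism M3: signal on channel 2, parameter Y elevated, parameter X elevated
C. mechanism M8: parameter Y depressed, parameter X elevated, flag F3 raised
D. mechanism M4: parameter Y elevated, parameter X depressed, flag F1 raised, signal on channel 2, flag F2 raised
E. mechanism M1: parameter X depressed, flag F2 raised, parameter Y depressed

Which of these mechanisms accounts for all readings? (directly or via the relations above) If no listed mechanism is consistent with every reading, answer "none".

Testing each hypothesis:
(A) process P3 — does not account for parameter X depressed, flag F2 raised, flag F1 raised
(B) mechanism M3 — parameter Y elevated yes; parameter X depressed NO; flag F2 raised NO; flag F3 raised NO; flag F1 raised NO
(C) mechanism M8 — fails on parameter Y elevated, parameter X depressed, flag F2 raised, flag F1 raised (predicts parameter Y depressed, not parameter Y elevated; predicts parameter X elevated, not parameter X depressed)
(D) mechanism M4 — does not account for flag F3 raised
(E) mechanism M1 — parameter Y elevated NO; parameter X depressed yes; flag F2 raised yes; flag F3 raised NO; flag F1 raised NO
No candidate is consistent with all observations.

none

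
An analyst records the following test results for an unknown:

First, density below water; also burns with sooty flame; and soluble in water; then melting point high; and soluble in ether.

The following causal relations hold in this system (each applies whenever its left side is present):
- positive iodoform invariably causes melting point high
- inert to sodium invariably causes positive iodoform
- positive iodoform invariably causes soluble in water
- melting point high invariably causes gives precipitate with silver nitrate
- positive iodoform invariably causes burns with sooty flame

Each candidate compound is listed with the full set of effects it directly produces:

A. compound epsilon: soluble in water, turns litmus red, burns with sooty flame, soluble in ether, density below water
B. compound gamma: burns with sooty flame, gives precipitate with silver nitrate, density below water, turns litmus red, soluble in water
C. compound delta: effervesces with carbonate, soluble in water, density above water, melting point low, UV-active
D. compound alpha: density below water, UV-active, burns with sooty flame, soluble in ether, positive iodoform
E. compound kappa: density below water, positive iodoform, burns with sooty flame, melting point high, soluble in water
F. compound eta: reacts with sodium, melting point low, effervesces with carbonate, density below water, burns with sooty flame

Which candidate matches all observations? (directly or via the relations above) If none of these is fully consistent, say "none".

D

Per-candidate check:
(A) compound epsilon — does not account for melting point high
(B) compound gamma — does not account for melting point high, soluble in ether
(C) compound delta — fails on density below water, burns with sooty flame, melting point high, soluble in ether (predicts density above water, not density below water; predicts melting point low, not melting point high)
(D) compound alpha — density below water match; burns with sooty flame match; soluble in water match (by positive iodoform → soluble in water); melting point high match (by positive iodoform → melting point high); soluble in ether match
(E) compound kappa — density below water match; burns with sooty flame match; soluble in water match; melting point high match; soluble in ether miss
(F) compound eta — density below water match; burns with sooty flame match; soluble in water miss; melting point high miss; soluble in ether miss
Only (D) is consistent with every observation.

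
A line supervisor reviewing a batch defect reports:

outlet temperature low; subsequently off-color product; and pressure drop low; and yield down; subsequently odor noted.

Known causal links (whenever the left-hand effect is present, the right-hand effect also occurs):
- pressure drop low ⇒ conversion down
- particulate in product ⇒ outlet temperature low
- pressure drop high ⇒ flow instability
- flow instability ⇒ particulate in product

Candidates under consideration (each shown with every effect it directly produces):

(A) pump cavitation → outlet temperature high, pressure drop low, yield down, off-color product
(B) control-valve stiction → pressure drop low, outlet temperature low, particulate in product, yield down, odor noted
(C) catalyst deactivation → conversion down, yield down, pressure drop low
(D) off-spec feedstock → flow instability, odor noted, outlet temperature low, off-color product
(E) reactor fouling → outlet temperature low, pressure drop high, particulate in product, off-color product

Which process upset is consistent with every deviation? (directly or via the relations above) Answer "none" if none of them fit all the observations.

Per-candidate check:
(A) pump cavitation — outlet temperature low NO; off-color product yes; pressure drop low yes; yield down yes; odor noted NO
(B) control-valve stiction — does not account for off-color product
(C) catalyst deactivation — outlet temperature low NO; off-color product NO; pressure drop low yes; yield down yes; odor noted NO
(D) off-spec feedstock — outlet temperature low yes; off-color product yes; pressure drop low NO; yield down NO; odor noted yes
(E) reactor fouling — outlet temperature low yes; off-color product yes; pressure drop low NO; yield down NO; odor noted NO
Every candidate fails on at least one observation.

none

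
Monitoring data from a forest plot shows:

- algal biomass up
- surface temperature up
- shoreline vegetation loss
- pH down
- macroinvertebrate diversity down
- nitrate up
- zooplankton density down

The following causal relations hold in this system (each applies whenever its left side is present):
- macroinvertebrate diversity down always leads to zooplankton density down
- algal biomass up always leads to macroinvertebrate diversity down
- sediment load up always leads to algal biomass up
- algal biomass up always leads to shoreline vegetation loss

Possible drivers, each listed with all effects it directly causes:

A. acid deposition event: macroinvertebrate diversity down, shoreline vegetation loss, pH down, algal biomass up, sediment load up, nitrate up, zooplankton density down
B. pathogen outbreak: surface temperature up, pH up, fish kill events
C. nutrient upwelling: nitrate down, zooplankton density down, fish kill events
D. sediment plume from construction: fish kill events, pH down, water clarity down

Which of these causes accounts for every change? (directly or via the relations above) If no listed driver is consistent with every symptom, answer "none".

For each candidate, compare predicted effects to what was observed:
(A) acid deposition event — does not account for surface temperature up
(B) pathogen outbreak — algal biomass up ✗; surface temperature up ✓; shoreline vegetation loss ✗; pH down ✗; macroinvertebrate diversity down ✗; nitrate up ✗; zooplankton density down ✗
(C) nutrient upwelling — fails on algal biomass up, surface temperature up, shoreline vegetation loss, pH down, macroinvertebrate diversity down, nitrate up (predicts nitrate down, not nitrate up)
(D) sediment plume from construction — does not account for algal biomass up, surface temperature up, shoreline vegetation loss, macroinvertebrate diversity down, nitrate up, zooplankton density down
Every candidate fails on at least one observation.

none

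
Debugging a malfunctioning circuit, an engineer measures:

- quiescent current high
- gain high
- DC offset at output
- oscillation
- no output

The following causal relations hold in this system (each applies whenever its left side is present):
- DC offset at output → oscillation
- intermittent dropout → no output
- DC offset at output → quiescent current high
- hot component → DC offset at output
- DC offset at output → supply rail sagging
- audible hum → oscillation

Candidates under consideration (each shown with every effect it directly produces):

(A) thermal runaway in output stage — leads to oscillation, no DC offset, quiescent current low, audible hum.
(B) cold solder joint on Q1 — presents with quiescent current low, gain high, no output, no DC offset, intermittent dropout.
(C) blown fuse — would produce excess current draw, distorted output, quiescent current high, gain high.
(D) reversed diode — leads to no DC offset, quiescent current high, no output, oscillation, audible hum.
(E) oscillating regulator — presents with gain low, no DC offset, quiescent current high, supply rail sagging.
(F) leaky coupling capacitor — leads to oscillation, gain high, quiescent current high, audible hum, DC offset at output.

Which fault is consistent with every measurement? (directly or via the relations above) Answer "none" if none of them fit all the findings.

For each candidate, compare predicted effects to what was observed:
(A) thermal runaway in output stage — quiescent current high NO; gain high NO; DC offset at output NO; oscillation yes; no output NO
(B) cold solder joint on Q1 — fails on quiescent current high, DC offset at output, oscillation (predicts quiescent current low, not quiescent current high; predicts no DC offset, not DC offset at output)
(C) blown fuse — quiescent current high yes; gain high yes; DC offset at output NO; oscillation NO; no output NO
(D) reversed diode — quiescent current high yes; gain high NO; DC offset at output NO; oscillation yes; no output yes
(E) oscillating regulator — fails on gain high, DC offset at output, oscillation, no output (predicts gain low, not gain high; predicts no DC offset, not DC offset at output)
(F) leaky coupling capacitor — does not account for no output
No candidate is consistent with all observations.

none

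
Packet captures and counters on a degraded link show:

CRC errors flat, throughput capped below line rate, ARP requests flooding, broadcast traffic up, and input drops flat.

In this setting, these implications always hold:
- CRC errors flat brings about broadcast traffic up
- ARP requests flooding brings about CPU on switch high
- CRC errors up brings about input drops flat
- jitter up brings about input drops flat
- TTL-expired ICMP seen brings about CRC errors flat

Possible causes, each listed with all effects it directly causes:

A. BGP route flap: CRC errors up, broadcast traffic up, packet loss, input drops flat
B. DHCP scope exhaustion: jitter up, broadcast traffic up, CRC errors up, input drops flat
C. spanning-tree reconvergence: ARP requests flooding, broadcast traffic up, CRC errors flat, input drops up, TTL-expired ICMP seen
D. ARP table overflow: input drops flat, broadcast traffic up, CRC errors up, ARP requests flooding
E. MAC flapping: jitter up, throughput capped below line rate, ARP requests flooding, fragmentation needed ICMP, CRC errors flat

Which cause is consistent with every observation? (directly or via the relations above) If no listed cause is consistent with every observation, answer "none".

E

Checking each candidate against the observations:
(A) BGP route flap — CRC errors flat miss; throughput capped below line rate miss; ARP requests flooding miss; broadcast traffic up match; input drops flat match
(B) DHCP scope exhaustion — CRC errors flat miss; throughput capped below line rate miss; ARP requests flooding miss; broadcast traffic up match; input drops flat match
(C) spanning-tree reconvergence — fails on throughput capped below line rate, input drops flat (predicts input drops up, not input drops flat)
(D) ARP table overflow — CRC errors flat miss; throughput capped below line rate miss; ARP requests flooding match; broadcast traffic up match; input drops flat match
(E) MAC flapping — accounts for every observation (broadcast traffic up by CRC errors flat → broadcast traffic up)
Only (E) is consistent with every observation.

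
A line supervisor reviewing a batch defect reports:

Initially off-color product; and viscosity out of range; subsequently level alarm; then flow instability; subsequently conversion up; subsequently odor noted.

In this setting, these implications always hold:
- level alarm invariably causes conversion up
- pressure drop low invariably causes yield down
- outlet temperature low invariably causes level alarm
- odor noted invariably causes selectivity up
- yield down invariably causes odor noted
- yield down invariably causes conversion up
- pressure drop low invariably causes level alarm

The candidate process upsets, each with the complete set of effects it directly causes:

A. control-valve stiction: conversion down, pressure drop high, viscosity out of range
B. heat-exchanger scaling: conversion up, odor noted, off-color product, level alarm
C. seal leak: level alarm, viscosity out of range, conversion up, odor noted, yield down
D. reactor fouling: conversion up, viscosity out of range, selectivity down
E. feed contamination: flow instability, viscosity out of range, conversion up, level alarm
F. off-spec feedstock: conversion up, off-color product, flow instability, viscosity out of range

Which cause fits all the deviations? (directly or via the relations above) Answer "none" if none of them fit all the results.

Testing each hypothesis:
(A) control-valve stiction — fails on off-color product, level alarm, flow instability, conversion up, odor noted (predicts conversion down, not conversion up)
(B) heat-exchanger scaling — off-color product +; viscosity out of range -; level alarm +; flow instability -; conversion up +; odor noted +
(C) seal leak — does not account for off-color product, flow instability
(D) reactor fouling — does not account for off-color product, level alarm, flow instability, odor noted
(E) feed contamination — off-color product -; viscosity out of range +; level alarm +; flow instability +; conversion up +; odor noted -
(F) off-spec feedstock — does not account for level alarm, odor noted
None of the listed candidates fits everything.

none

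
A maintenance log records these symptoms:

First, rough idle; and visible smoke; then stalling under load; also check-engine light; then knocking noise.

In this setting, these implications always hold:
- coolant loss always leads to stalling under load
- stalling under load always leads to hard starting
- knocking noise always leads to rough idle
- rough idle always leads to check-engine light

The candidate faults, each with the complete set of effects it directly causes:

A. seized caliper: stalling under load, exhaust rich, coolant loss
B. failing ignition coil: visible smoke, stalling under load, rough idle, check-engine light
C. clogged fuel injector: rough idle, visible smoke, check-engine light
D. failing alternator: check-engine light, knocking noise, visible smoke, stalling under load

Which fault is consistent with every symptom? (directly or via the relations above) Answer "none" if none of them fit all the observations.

Per-candidate check:
(A) seized caliper — does not account for rough idle, visible smoke, check-engine light, knocking noise
(B) failing ignition coil — does not account for knocking noise
(C) clogged fuel injector — does not account for stalling under load, knocking noise
(D) failing alternator — accounts for every observation (rough idle by knocking noise → rough idle)
Only (D) is consistent with every observation.

D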